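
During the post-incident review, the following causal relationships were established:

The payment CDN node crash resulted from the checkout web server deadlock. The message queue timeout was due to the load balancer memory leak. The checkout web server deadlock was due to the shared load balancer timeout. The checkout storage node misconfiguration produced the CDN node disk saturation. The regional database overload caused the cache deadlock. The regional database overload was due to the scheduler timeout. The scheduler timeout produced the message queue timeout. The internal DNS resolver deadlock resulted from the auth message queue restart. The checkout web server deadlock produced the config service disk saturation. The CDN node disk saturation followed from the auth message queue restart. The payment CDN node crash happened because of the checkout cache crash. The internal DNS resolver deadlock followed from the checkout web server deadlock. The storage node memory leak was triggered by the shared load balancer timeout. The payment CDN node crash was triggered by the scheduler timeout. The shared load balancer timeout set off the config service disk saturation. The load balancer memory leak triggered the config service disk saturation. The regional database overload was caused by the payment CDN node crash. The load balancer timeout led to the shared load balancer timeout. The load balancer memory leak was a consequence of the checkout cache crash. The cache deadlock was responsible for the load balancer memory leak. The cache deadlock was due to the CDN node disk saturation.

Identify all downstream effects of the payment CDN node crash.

the cache deadlock, the config service disk saturation, the load balancer memory leak, the message queue timeout, the regional database overload

Direct effects: the regional database overload.
2 steps out: the cache deadlock.
3 steps out: the load balancer memory leak.
4 steps out: the config service disk saturation, the message queue timeout.
Not reachable from it: the checkout storage node misconfiguration, the load balancer timeout, the auth message queue restart, the shared load balancer timeout, the storage node memory leak, the checkout cache crash, the checkout web server deadlock, the scheduler timeout, the internal DNS resolver deadlock, the CDN node disk saturation.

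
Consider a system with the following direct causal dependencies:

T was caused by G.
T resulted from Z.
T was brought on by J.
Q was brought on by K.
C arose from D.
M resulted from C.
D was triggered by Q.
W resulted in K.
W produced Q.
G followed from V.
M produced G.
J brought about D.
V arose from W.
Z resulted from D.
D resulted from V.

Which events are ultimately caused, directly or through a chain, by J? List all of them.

Direct effects: D, T.
2 steps out: C, Z.
3 steps out: M.
4 steps out: G.
Not reachable from it: W, K, Q, V.

C, D, G, M, T, Z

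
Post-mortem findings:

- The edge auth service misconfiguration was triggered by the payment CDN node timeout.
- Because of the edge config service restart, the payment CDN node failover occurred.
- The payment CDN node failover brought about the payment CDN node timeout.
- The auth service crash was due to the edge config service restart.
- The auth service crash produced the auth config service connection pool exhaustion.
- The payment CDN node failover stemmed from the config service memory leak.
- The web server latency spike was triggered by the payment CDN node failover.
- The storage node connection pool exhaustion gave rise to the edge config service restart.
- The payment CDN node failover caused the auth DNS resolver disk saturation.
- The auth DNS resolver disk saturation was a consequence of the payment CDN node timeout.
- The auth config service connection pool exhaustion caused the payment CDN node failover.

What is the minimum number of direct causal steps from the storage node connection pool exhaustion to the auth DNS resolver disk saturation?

3

Shortest chain: the storage node connection pool exhaustion → the edge config service restart → the payment CDN node failover → the auth DNS resolver disk saturation.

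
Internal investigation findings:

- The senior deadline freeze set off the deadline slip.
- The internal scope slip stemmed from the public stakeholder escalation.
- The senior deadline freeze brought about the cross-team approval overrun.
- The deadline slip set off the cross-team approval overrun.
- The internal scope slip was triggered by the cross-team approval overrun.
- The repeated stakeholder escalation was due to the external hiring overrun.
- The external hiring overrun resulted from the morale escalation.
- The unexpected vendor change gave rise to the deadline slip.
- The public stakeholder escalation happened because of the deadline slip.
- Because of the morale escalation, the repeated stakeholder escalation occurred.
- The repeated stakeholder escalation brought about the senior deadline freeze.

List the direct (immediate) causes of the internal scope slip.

Upstream contributors include the unexpected vendor change, the morale escalation, the external hiring overrun, the repeated stakeholder escalation, the senior deadline freeze, the deadline slip, but only the cross-team approval overrun, the public stakeholder escalation feed directly into the internal scope slip.

the cross-team approval overrun, the public stakeholder escalation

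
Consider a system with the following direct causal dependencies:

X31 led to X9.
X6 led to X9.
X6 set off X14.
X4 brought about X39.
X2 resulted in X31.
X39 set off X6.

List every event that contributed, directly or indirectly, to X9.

X2, X31, X39, X4, X6

Immediate causes of X9: X6, X31.
Further upstream: X4, X39, X2.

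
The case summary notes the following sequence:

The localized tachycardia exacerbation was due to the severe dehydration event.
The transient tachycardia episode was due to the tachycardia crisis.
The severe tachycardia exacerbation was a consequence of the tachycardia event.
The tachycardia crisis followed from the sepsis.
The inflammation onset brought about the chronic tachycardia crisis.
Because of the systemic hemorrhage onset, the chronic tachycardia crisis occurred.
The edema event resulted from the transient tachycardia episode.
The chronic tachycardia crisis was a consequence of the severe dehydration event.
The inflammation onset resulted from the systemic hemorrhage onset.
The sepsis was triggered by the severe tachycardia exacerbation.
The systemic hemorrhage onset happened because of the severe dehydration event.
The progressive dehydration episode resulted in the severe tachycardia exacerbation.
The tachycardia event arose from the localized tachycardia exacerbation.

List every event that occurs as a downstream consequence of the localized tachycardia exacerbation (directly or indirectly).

the edema event, the sepsis, the severe tachycardia exacerbation, the tachycardia crisis, the tachycardia event, the transient tachycardia episode

Direct effects: the tachycardia event.
2 steps out: the severe tachycardia exacerbation.
3 steps out: the sepsis.
4 steps out: the tachycardia crisis.
5 steps out: the transient tachycardia episode.
6 steps out: the edema event.
Not reachable from it: the severe dehydration event, the systemic hemorrhage onset, the inflammation onset, the chronic tachycardia crisis, the progressive dehydration episode.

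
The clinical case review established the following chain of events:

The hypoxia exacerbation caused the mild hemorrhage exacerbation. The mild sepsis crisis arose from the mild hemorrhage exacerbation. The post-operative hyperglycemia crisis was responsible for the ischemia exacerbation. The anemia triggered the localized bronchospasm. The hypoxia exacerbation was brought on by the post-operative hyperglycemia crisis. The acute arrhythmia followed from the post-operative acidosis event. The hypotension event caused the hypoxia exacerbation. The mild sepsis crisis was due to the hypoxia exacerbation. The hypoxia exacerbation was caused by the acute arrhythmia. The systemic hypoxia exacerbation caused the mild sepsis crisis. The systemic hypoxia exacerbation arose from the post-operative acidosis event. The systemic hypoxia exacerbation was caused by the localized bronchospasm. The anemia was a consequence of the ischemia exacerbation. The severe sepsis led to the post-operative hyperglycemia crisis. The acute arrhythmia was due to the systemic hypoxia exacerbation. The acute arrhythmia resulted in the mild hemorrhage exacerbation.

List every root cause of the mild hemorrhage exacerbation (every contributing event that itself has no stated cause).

Tracing upstream from the mild hemorrhage exacerbation: the mild hemorrhage exacerbation ← the hypoxia exacerbation ← the post-operative hyperglycemia crisis ← the severe sepsis.
A separate upstream branch: the mild hemorrhage exacerbation ← the hypoxia exacerbation ← the hypotension event.
A separate upstream branch: the mild hemorrhage exacerbation ← the acute arrhythmia ← the post-operative acidosis event.
Each of those chain origins has no stated cause.

the hypotension event, the post-operative acidosis event, the severe sepsis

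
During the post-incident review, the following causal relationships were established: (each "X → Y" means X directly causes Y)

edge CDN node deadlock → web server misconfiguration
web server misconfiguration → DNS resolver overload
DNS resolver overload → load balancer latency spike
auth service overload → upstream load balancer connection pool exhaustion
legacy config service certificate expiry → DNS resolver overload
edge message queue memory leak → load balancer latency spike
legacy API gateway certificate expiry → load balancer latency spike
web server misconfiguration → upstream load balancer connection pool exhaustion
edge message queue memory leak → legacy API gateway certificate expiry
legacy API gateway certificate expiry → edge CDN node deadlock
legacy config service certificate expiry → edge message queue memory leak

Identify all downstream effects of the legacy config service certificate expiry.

the DNS resolver overload, the edge CDN node deadlock, the edge message queue memory leak, the legacy API gateway certificate expiry, the load balancer latency spike, the upstream load balancer connection pool exhaustion, the web server misconfiguration

Direct effects: the edge message queue memory leak, the DNS resolver overload.
2 steps out: the legacy API gateway certificate expiry, the load balancer latency spike.
3 steps out: the edge CDN node deadlock.
4 steps out: the web server misconfiguration.
5 steps out: the upstream load balancer connection pool exhaustion.
Not reachable from it: the auth service overload.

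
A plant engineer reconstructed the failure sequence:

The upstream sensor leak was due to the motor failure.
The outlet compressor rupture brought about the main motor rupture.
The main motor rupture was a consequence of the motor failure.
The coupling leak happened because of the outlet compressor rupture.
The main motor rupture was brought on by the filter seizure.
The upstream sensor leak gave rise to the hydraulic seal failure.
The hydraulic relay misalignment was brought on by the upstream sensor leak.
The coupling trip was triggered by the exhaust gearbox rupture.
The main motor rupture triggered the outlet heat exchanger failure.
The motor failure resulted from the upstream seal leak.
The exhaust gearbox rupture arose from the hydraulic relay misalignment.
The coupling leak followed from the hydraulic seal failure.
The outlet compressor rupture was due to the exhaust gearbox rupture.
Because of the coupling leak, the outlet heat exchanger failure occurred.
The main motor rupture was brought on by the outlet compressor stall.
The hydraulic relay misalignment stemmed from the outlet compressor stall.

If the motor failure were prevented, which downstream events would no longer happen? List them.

the hydraulic seal failure, the upstream sensor leak

Downstream of the motor failure: the upstream sensor leak, the hydraulic relay misalignment, the exhaust gearbox rupture, the coupling trip, the outlet compressor rupture, the hydraulic seal failure, the main motor rupture, the coupling leak, the outlet heat exchanger failure.
Of those, still caused via another path: the hydraulic relay misalignment, the exhaust gearbox rupture, the coupling trip, the outlet compressor rupture, the main motor rupture, the coupling leak, the outlet heat exchanger failure.
The remainder have no surviving cause.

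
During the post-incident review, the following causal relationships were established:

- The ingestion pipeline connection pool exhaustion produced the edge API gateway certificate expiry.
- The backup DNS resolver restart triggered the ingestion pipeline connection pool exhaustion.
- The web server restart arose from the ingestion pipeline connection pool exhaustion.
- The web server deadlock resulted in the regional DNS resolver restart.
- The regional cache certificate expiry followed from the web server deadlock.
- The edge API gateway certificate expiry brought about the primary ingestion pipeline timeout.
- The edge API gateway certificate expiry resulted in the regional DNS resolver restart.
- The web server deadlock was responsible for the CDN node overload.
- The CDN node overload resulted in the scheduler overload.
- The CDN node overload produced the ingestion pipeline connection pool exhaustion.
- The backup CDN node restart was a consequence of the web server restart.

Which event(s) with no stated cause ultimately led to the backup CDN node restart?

the backup DNS resolver restart, the web server deadlock

Tracing upstream from the backup CDN node restart: the backup CDN node restart ← the web server restart ← the ingestion pipeline connection pool exhaustion ← the CDN node overload ← the web server deadlock.
A separate upstream branch: the backup CDN node restart ← the web server restart ← the ingestion pipeline connection pool exhaustion ← the backup DNS resolver restart.
Each of those chain origins has no stated cause.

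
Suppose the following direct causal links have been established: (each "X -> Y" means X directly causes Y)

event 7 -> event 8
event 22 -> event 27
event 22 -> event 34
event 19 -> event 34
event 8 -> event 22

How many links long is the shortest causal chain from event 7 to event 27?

3

Shortest chain: event 7 → event 8 → event 22 → event 27.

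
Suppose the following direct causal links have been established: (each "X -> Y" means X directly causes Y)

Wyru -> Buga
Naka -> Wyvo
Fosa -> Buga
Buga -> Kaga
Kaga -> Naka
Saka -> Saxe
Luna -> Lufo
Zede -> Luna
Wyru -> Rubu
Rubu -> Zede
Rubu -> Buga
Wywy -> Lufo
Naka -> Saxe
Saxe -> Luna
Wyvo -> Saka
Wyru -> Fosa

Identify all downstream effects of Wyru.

Direct effects: Rubu, Fosa, Buga.
2 steps out: Kaga, Zede.
3 steps out: Naka, Luna.
4 steps out: Wyvo, Saxe, Lufo.
5 steps out: Saka.
Not reachable from it: Wywy.

Buga, Fosa, Kaga, Lufo, Luna, Naka, Rubu, Saka, Saxe, Wyvo, Zede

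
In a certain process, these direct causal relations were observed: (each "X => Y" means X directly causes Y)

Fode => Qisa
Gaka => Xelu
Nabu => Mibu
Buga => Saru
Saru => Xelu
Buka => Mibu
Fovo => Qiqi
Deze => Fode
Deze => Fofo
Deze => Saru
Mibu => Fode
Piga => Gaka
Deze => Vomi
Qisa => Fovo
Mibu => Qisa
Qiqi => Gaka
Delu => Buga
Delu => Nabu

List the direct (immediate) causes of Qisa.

Upstream contributors include Buka, Deze, Delu, Nabu, but only Fode, Mibu feed directly into Qisa.

Fode, Mibu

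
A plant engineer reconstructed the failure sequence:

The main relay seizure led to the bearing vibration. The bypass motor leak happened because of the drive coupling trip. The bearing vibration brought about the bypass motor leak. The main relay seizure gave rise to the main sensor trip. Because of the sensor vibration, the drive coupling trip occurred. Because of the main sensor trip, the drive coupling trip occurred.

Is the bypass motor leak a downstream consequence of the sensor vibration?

Yes

There is a causal chain: the sensor vibration → the drive coupling trip → the bypass motor leak.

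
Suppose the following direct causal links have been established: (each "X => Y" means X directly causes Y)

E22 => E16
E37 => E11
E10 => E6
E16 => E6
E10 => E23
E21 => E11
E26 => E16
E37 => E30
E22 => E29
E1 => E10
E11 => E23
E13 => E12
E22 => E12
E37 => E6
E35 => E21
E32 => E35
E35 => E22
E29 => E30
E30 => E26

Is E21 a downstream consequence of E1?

No

E1 leads to E10, E23, E6; E21 is not among them.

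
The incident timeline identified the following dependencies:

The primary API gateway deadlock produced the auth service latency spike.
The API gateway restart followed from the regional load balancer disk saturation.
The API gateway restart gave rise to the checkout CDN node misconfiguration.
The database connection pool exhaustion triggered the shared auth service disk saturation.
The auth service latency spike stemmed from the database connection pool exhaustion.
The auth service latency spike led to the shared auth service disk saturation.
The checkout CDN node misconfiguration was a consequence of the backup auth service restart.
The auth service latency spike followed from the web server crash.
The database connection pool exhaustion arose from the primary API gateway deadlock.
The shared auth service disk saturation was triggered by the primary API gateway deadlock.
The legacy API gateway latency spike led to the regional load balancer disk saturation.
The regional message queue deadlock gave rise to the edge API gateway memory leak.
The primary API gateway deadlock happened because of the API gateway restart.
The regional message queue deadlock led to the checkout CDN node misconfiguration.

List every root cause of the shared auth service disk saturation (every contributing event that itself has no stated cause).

Tracing upstream from the shared auth service disk saturation: the shared auth service disk saturation ← the primary API gateway deadlock ← the API gateway restart ← the regional load balancer disk saturation ← the legacy API gateway latency spike.
A separate upstream branch: the shared auth service disk saturation ← the auth service latency spike ← the web server crash.
Each of those chain origins has no stated cause.

the legacy API gateway latency spike, the web server crash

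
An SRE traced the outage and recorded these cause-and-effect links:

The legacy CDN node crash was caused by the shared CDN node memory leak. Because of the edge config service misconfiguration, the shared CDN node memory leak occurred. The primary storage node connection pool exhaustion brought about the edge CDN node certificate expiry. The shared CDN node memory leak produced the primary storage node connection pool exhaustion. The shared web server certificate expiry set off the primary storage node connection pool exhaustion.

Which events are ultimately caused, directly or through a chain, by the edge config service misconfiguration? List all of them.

the edge CDN node certificate expiry, the legacy CDN node crash, the primary storage node connection pool exhaustion, the shared CDN node memory leak

Direct effects: the shared CDN node memory leak.
2 steps out: the primary storage node connection pool exhaustion, the legacy CDN node crash.
3 steps out: the edge CDN node certificate expiry.
Not reachable from it: the shared web server certificate expiry.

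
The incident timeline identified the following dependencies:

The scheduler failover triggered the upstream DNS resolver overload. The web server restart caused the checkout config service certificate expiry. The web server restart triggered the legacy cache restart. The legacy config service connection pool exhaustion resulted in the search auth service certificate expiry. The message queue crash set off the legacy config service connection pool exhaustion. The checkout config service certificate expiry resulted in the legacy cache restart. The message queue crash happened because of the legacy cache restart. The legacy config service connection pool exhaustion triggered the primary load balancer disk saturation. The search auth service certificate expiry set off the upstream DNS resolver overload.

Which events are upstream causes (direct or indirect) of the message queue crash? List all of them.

Immediate cause of the message queue crash: the legacy cache restart.
Further upstream: the web server restart, the checkout config service certificate expiry.

the checkout config service certificate expiry, the legacy cache restart, the web server restart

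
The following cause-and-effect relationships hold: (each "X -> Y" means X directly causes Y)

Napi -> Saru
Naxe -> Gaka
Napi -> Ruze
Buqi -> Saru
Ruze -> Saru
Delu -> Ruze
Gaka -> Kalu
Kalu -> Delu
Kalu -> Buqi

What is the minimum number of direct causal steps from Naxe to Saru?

Shortest chain: Naxe → Gaka → Kalu → Buqi → Saru.

4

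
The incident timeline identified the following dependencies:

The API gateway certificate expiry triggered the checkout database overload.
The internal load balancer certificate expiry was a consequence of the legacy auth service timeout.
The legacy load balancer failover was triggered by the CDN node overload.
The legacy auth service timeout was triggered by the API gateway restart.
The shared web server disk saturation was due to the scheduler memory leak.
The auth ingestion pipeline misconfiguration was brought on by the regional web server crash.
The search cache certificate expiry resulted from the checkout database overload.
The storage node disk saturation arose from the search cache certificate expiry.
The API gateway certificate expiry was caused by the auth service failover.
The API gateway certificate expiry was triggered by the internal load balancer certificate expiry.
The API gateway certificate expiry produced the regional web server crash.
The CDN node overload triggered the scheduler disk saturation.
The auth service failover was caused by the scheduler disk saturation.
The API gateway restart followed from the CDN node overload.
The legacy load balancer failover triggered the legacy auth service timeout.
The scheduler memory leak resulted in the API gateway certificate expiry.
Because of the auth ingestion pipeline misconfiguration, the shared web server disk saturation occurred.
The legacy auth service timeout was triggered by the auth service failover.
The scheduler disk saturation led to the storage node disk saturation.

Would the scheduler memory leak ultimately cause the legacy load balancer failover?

No

The scheduler memory leak leads to the API gateway certificate expiry, the checkout database overload, the search cache certificate expiry, the storage node disk saturation, the regional web server crash, the auth ingestion pipeline misconfiguration, the shared web server disk saturation; the legacy load balancer failover is not among them.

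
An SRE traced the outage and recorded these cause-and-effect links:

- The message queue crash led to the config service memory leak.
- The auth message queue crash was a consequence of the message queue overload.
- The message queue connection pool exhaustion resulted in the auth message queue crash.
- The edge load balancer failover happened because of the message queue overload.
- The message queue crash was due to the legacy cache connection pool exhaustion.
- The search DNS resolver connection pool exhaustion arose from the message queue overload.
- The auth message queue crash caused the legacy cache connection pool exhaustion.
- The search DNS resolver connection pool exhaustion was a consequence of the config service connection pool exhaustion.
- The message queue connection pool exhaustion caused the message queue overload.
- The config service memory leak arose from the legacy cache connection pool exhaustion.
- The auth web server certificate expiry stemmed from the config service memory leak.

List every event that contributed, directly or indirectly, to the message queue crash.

the auth message queue crash, the legacy cache connection pool exhaustion, the message queue connection pool exhaustion, the message queue overload

Immediate cause of the message queue crash: the legacy cache connection pool exhaustion.
Further upstream: the message queue connection pool exhaustion, the message queue overload, the auth message queue crash.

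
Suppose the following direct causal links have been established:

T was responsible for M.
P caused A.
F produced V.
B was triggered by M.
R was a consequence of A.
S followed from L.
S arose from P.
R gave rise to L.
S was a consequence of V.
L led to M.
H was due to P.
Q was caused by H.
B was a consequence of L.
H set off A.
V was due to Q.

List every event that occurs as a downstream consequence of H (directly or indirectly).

A, B, L, M, Q, R, S, V

Direct effects: A, Q.
2 steps out: R, V.
3 steps out: L, S.
4 steps out: M, B.
Not reachable from it: P, T, F.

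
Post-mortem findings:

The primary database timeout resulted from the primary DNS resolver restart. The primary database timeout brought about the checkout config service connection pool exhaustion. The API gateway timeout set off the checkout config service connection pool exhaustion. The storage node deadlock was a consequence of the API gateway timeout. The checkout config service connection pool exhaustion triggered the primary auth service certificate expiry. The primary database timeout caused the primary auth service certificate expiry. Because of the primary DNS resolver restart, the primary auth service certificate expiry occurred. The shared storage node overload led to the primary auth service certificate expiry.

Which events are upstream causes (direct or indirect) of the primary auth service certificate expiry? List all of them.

Immediate causes of the primary auth service certificate expiry: the primary DNS resolver restart, the primary database timeout, the checkout config service connection pool exhaustion, the shared storage node overload.
Further upstream: the API gateway timeout.

the API gateway timeout, the checkout config service connection pool exhaustion, the primary DNS resolver restart, the primary database timeout, the shared storage node overload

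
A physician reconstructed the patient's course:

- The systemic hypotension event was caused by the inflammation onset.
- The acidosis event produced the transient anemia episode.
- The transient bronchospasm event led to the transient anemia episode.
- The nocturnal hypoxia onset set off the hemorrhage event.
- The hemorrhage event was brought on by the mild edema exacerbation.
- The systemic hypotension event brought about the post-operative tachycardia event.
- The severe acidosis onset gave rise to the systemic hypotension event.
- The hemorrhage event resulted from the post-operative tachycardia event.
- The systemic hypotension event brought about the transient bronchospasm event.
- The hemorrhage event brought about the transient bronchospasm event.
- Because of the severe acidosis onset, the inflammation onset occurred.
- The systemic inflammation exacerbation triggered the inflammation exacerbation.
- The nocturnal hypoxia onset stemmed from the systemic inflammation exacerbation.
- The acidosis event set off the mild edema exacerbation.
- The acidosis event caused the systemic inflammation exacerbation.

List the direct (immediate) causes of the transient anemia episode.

Upstream contributors include the severe acidosis onset, the systemic inflammation exacerbation, the inflammation onset, the nocturnal hypoxia onset, the systemic hypotension event, the post-operative tachycardia event, the mild edema exacerbation, the hemorrhage event, but only the acidosis event, the transient bronchospasm event feed directly into the transient anemia episode.

the acidosis event, the transient bronchospasm event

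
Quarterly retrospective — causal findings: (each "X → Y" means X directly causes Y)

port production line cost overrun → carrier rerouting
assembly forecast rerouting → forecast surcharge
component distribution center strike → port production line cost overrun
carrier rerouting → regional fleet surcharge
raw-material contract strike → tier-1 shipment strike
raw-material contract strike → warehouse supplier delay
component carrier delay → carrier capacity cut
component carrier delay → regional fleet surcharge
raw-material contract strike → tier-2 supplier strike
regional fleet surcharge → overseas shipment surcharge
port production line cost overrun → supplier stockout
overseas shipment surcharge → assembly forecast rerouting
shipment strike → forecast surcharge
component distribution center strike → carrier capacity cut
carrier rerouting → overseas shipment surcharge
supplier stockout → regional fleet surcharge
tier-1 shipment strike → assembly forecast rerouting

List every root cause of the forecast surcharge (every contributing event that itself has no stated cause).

Tracing upstream from the forecast surcharge: the forecast surcharge ← the assembly forecast rerouting ← the overseas shipment surcharge ← the carrier rerouting ← the port production line cost overrun ← the component distribution center strike.
A separate upstream branch: the forecast surcharge ← the assembly forecast rerouting ← the tier-1 shipment strike ← the raw-material contract strike.
A separate upstream branch: the forecast surcharge ← the assembly forecast rerouting ← the overseas shipment surcharge ← the regional fleet surcharge ← the component carrier delay.
A separate upstream branch: the forecast surcharge ← the shipment strike.
Each of those chain origins has no stated cause.

the component carrier delay, the component distribution center strike, the raw-material contract strike, the shipment strike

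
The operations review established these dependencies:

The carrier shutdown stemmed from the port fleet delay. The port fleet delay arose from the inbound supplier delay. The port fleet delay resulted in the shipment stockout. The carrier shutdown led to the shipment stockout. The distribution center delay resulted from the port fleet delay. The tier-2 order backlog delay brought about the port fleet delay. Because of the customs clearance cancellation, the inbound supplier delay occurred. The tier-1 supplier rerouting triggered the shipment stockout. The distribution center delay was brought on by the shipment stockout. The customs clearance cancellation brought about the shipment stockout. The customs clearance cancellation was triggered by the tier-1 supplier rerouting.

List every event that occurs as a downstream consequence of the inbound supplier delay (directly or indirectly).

the carrier shutdown, the distribution center delay, the port fleet delay, the shipment stockout

Direct effects: the port fleet delay.
2 steps out: the carrier shutdown, the shipment stockout, the distribution center delay.
Not reachable from it: the tier-1 supplier rerouting, the customs clearance cancellation, the tier-2 order backlog delay.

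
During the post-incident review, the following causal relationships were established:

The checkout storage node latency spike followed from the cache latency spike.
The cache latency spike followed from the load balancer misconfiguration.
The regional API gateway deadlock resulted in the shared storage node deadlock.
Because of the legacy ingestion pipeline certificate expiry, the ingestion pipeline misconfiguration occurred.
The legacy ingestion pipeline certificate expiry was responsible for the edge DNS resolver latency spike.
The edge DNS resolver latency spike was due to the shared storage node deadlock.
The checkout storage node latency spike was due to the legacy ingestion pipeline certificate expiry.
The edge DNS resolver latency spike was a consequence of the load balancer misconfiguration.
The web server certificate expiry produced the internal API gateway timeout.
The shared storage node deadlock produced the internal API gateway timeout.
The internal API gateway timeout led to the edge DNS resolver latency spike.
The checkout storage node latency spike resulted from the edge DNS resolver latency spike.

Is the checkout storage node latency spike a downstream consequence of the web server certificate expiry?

There is a causal chain: the web server certificate expiry → the internal API gateway timeout → the edge DNS resolver latency spike → the checkout storage node latency spike.

Yes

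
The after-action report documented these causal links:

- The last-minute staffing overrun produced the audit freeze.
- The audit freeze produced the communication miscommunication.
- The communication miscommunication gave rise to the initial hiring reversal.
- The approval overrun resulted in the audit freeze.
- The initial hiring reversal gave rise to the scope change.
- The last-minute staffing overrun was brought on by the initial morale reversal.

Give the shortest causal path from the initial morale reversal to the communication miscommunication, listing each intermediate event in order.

the initial morale reversal → the last-minute staffing overrun → the audit freeze → the communication miscommunication

the initial morale reversal → the last-minute staffing overrun
the last-minute staffing overrun → the audit freeze
the audit freeze → the communication miscommunication
Length: 3 steps.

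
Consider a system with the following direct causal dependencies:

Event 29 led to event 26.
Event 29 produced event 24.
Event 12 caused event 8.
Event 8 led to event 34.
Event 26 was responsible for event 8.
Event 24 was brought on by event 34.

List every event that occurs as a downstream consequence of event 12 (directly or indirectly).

Direct effects: event 8.
2 steps out: event 34.
3 steps out: event 24.
Not reachable from it: event 29, event 26.

event 24, event 34, event 8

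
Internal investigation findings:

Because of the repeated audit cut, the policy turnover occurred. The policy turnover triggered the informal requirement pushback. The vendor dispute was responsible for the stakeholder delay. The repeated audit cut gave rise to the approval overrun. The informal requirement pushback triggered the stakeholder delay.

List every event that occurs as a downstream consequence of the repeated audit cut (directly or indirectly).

Direct effects: the approval overrun, the policy turnover.
2 steps out: the informal requirement pushback.
3 steps out: the stakeholder delay.
Not reachable from it: the vendor dispute.

the approval overrun, the informal requirement pushback, the policy turnover, the stakeholder delay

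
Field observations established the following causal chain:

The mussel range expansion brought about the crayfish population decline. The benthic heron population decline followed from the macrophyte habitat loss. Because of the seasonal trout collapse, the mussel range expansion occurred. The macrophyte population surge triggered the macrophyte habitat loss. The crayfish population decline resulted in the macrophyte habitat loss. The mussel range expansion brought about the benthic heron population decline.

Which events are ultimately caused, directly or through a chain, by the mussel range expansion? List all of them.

the benthic heron population decline, the crayfish population decline, the macrophyte habitat loss

Direct effects: the crayfish population decline, the benthic heron population decline.
2 steps out: the macrophyte habitat loss.
Not reachable from it: the seasonal trout collapse, the macrophyte population surge.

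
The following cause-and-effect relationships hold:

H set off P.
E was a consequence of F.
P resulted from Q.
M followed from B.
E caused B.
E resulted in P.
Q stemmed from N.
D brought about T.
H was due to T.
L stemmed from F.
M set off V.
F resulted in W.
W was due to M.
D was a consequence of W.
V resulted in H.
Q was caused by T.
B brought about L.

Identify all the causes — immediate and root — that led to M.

Immediate cause of M: B.
Further upstream: F, E.

B, E, F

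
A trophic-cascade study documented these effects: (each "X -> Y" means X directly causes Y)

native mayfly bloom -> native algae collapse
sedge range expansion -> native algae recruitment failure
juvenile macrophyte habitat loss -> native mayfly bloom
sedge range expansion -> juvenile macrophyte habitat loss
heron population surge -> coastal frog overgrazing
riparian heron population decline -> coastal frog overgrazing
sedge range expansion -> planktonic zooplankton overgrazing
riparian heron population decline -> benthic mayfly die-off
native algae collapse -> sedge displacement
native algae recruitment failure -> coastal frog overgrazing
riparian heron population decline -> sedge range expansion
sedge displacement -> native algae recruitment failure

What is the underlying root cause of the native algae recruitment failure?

the riparian heron population decline

Tracing upstream from the native algae recruitment failure: the native algae recruitment failure ← the sedge range expansion ← the riparian heron population decline.
The riparian heron population decline has no stated cause, so it is the root.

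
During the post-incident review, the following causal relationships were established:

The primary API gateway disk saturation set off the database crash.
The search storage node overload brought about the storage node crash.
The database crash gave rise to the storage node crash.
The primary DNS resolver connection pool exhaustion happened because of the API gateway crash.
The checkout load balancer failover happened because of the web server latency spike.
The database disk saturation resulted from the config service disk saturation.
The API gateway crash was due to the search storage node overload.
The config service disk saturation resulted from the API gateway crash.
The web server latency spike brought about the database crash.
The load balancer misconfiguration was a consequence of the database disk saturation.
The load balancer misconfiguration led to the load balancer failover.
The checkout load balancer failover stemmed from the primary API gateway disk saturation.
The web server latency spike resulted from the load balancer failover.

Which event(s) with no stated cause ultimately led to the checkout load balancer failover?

the primary API gateway disk saturation, the search storage node overload

Tracing upstream from the checkout load balancer failover: the checkout load balancer failover ← the web server latency spike ← the load balancer failover ← the load balancer misconfiguration ← the database disk saturation ← the config service disk saturation ← the API gateway crash ← the search storage node overload.
A separate upstream branch: the checkout load balancer failover ← the primary API gateway disk saturation.
Each of those chain origins has no stated cause.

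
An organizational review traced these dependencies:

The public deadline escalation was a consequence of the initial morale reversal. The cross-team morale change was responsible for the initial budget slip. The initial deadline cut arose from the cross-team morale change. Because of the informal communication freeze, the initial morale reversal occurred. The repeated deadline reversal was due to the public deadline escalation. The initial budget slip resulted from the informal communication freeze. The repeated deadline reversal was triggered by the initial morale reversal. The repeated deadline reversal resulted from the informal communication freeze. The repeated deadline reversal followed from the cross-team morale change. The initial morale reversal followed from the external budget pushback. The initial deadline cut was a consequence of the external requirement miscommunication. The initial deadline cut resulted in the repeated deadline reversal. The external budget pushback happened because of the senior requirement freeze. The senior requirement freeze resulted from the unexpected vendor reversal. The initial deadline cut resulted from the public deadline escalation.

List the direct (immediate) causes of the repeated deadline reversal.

the cross-team morale change, the informal communication freeze, the initial deadline cut, the initial morale reversal, the public deadline escalation

Upstream contributors include the unexpected vendor reversal, the external requirement miscommunication, the senior requirement freeze, the external budget pushback, but only the cross-team morale change, the informal communication freeze, the initial deadline cut, the initial morale reversal, the public deadline escalation feed directly into the repeated deadline reversal.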